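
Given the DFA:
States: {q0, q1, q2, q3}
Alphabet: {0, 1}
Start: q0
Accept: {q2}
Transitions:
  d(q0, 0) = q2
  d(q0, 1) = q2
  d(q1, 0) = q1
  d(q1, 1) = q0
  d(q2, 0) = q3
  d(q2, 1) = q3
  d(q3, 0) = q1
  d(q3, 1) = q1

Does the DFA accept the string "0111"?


Trace: q0 -> q2 -> q3 -> q1 -> q0
Final state: q0
Accept states: {q2}

No, rejected (final state q0 is not an accept state)


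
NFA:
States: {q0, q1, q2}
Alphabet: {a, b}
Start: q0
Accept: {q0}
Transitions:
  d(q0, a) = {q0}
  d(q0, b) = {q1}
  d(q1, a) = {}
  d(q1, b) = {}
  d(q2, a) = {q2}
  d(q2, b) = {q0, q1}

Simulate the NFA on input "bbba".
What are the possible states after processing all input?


Start: {q0}
  --b--> {q1}
  --b--> {}
  --b--> {}
  --a--> {}

{} (empty set, no valid transitions)


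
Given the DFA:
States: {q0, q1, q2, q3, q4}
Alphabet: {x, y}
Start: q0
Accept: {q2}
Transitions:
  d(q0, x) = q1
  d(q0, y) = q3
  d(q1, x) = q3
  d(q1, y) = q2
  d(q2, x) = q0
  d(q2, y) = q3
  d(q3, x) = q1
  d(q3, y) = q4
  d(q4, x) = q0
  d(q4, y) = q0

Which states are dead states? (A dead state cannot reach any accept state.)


Forward reachability from each state:
  q0 -> reaches accept state q2 (live)
  q1 -> reaches accept state q2 (live)
  q2 -> reaches accept state q2 (live)
  q3 -> reaches accept state q2 (live)
  q4 -> reaches accept state q2 (live)

None (all states can reach an accept state)


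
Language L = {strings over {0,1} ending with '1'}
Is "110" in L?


last symbol = '0'

No, "110" is not in L


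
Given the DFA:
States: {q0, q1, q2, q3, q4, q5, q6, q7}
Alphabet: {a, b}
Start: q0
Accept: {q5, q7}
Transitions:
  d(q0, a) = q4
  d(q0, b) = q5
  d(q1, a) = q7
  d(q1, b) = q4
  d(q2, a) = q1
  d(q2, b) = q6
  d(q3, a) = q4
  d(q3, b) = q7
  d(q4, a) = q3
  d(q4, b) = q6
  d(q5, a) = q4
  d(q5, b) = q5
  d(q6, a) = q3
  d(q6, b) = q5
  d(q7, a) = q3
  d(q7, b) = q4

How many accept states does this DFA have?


Accept states listed: {q5, q7}
Counting: q5(1) q7(2)

2


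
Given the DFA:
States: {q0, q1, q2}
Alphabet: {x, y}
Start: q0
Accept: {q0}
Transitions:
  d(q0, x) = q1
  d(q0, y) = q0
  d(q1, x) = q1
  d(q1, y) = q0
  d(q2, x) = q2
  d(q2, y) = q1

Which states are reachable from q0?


BFS from q0:
  layer 0: {q0}
  layer 1: {q1}

{q0, q1}


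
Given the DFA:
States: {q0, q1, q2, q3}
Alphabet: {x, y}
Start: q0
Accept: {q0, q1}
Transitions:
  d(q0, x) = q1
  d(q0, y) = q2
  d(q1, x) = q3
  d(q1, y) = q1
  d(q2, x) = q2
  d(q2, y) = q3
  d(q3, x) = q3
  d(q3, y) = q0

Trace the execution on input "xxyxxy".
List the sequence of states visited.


Input: xxyxxy
d(q0, x) = q1
d(q1, x) = q3
d(q3, y) = q0
d(q0, x) = q1
d(q1, x) = q3
d(q3, y) = q0


q0 -> q1 -> q3 -> q0 -> q1 -> q3 -> q0


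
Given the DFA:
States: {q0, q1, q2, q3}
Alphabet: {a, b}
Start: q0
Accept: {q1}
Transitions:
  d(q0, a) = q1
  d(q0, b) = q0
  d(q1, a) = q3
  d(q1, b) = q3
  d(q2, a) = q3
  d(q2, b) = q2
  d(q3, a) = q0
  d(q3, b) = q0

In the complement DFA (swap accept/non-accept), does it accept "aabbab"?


Trace: q0 -> q1 -> q3 -> q0 -> q0 -> q1 -> q3
Final: q3
Original accept: {q1}
Complement: q3 is not in original accept

Yes, complement accepts (original rejects)


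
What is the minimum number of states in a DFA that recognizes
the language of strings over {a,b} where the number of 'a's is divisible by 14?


States track (count of 'a') mod 14.
Need 14 states: one per remainder 0..13; accept = remainder 0.

14


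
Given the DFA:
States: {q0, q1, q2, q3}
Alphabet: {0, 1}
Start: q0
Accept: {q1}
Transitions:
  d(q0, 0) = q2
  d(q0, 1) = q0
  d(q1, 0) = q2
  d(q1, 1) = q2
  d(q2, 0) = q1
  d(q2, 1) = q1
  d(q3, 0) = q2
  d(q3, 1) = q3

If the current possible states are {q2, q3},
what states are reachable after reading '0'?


Apply transition on '0' from each current state:
  d(q2, 0) = q1
  d(q3, 0) = q2

{q1, q2}


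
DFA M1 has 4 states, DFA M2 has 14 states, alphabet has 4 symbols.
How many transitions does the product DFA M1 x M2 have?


Product DFA has 4 * 14 = 56 states.
Each has 4 transitions: 56 * 4 = 224

224


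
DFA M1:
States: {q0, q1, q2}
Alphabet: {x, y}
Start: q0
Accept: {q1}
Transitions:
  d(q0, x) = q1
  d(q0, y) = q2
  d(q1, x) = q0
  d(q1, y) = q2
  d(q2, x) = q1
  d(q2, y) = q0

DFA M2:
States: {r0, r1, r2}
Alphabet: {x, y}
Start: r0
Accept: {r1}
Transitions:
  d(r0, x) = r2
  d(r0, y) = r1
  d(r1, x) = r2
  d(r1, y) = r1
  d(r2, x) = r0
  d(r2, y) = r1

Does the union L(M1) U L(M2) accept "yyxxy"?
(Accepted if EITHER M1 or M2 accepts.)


M1: final=q2 accepted=False
M2: final=r1 accepted=True

Yes, union accepts


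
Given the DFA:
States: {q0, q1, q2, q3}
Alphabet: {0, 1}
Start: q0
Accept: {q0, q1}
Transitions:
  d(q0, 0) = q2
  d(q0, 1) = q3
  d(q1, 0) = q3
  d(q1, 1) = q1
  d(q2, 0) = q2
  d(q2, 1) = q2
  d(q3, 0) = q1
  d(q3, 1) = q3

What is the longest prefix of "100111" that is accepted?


Run the DFA, marking each prefix where the state is accepting:
  "" -> q0 [accept]
  "1" -> q3 [reject]
  "10" -> q1 [accept]
  "100" -> q3 [reject]
  "1001" -> q3 [reject]
  "10011" -> q3 [reject]
  "100111" -> q3 [reject]

"10"


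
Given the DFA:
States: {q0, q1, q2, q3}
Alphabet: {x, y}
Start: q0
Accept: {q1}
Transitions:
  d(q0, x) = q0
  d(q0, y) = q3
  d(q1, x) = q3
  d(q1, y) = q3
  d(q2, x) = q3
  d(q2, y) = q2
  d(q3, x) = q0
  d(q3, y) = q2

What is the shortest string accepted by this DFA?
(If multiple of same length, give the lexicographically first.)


BFS by string length (lex-first path to each state shown):
  len 0: q0<-""
  len 1: q0<-"x", q3<-"y"
  len 2: q0<-"xx", q2<-"yy", q3<-"xy"
  len 3: q0<-"xxx", q2<-"xyy", q3<-"xxy"
  len 4: q0<-"xxxx", q2<-"xxyy", q3<-"xxxy"
  len 5: q0<-"xxxxx", q2<-"xxxyy", q3<-"xxxxy"
  len 6: q0<-"xxxxxx", q2<-"xxxxyy", q3<-"xxxxxy"
  len 7: q0<-"xxxxxxx", q2<-"xxxxxyy", q3<-"xxxxxxy"
  len 8: q0<-"xxxxxxxx", q2<-"xxxxxxyy", q3<-"xxxxxxxy"

No string accepted (empty language)


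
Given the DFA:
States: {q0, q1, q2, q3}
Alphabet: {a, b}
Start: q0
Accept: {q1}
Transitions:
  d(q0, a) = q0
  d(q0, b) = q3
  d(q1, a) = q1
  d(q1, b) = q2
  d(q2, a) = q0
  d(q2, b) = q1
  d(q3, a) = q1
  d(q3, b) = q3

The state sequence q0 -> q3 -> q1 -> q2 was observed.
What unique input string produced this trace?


Trace back each transition to find the symbol:
  q0 --[b]--> q3
  q3 --[a]--> q1
  q1 --[b]--> q2

"bab"


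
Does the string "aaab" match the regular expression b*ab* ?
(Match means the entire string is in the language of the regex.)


|string| = 4; first = 'a'; last = 'b'

No, "aaab" does not match b*ab*


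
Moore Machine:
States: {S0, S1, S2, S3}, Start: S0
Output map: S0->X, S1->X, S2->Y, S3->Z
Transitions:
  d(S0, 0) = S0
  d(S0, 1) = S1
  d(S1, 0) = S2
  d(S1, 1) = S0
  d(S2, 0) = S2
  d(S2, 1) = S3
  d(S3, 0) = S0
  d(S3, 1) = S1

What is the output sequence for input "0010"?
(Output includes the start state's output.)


Start: S0 (output X)
  --0--> S0 (output X)
  --0--> S0 (output X)
  --1--> S1 (output X)
  --0--> S2 (output Y)

"XXXXY"


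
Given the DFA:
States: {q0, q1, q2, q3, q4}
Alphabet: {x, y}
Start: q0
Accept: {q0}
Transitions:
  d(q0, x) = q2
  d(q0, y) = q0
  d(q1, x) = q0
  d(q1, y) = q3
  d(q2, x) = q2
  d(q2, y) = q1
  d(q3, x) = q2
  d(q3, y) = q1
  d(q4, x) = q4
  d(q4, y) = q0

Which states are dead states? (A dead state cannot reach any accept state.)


Forward reachability from each state:
  q0 -> reaches accept state q0 (live)
  q1 -> reaches accept state q0 (live)
  q2 -> reaches accept state q0 (live)
  q3 -> reaches accept state q0 (live)
  q4 -> reaches accept state q0 (live)

None (all states can reach an accept state)


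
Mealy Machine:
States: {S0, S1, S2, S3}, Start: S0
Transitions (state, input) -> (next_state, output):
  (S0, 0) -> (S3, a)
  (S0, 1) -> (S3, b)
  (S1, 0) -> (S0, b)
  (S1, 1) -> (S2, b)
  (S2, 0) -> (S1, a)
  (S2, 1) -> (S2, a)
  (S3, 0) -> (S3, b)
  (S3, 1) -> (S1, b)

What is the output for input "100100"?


Step-by-step:
  (S0, 1) -> (S3, b)
  (S3, 0) -> (S3, b)
  (S3, 0) -> (S3, b)
  (S3, 1) -> (S1, b)
  (S1, 0) -> (S0, b)
  (S0, 0) -> (S3, a)

"bbbbba"


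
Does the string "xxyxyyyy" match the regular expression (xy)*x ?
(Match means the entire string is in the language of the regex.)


|string| = 8; first = 'x'; last = 'y'

No, "xxyxyyyy" does not match (xy)*x


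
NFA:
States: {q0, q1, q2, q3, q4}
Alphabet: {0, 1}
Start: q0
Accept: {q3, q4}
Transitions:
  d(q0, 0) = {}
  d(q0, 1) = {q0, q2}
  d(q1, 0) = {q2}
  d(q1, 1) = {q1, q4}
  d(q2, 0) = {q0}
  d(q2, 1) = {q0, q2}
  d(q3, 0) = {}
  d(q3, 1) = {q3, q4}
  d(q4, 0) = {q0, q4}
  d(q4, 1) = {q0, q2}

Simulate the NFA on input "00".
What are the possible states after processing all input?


Start: {q0}
  --0--> {}
  --0--> {}

{} (empty set, no valid transitions)


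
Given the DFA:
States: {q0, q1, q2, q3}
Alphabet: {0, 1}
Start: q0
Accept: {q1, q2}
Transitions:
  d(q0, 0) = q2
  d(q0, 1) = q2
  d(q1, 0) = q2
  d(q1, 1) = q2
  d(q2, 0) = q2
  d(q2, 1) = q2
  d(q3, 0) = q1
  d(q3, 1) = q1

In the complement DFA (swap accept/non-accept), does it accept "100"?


Trace: q0 -> q2 -> q2 -> q2
Final: q2
Original accept: {q1, q2}
Complement: q2 is in original accept

No, complement rejects (original accepts)


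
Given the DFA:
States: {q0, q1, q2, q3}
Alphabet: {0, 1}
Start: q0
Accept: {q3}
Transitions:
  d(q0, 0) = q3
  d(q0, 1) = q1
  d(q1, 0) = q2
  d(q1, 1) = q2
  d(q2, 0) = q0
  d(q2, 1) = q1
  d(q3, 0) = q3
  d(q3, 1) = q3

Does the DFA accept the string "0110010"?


Trace: q0 -> q3 -> q3 -> q3 -> q3 -> q3 -> q3 -> q3
Final state: q3
Accept states: {q3}

Yes, accepted (final state q3 is an accept state)


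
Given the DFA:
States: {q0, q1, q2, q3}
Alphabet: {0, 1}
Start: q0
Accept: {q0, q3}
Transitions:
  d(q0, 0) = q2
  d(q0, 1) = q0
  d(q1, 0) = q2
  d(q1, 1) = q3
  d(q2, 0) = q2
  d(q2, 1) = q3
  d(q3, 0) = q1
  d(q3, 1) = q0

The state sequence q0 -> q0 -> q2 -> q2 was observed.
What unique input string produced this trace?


Trace back each transition to find the symbol:
  q0 --[1]--> q0
  q0 --[0]--> q2
  q2 --[0]--> q2

"100"


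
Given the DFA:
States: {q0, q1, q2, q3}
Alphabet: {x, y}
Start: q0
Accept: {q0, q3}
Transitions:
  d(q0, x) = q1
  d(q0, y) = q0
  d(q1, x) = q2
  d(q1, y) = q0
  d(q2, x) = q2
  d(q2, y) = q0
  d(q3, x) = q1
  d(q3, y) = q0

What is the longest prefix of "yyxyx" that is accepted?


Run the DFA, marking each prefix where the state is accepting:
  "" -> q0 [accept]
  "y" -> q0 [accept]
  "yy" -> q0 [accept]
  "yyx" -> q1 [reject]
  "yyxy" -> q0 [accept]
  "yyxyx" -> q1 [reject]

"yyxy"


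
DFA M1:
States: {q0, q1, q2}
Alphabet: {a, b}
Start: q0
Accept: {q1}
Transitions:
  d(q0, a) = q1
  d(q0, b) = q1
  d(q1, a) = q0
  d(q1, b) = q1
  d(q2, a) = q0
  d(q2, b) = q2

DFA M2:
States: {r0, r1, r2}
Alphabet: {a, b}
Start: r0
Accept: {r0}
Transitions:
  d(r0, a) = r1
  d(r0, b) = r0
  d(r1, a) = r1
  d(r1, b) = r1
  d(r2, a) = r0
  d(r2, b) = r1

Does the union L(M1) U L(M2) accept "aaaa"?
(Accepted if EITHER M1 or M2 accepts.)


M1: final=q0 accepted=False
M2: final=r1 accepted=False

No, union rejects (neither accepts)


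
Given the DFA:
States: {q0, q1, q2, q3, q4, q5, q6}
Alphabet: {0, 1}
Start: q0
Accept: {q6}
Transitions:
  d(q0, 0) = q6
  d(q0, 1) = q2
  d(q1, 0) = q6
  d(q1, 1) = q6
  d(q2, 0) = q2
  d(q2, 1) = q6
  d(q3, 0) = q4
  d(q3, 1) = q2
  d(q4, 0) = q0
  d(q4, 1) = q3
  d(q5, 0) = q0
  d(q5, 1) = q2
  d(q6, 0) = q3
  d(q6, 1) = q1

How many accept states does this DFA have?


Accept states listed: {q6}
Counting: q6(1)

1


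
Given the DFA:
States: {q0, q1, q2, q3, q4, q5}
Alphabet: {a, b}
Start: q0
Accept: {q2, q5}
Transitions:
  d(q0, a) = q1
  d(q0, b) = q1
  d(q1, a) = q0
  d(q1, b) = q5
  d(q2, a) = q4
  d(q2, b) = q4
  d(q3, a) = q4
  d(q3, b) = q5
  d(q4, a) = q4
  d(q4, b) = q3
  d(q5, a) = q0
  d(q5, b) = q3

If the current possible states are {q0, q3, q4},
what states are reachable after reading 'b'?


Apply transition on 'b' from each current state:
  d(q0, b) = q1
  d(q3, b) = q5
  d(q4, b) = q3

{q1, q3, q5}


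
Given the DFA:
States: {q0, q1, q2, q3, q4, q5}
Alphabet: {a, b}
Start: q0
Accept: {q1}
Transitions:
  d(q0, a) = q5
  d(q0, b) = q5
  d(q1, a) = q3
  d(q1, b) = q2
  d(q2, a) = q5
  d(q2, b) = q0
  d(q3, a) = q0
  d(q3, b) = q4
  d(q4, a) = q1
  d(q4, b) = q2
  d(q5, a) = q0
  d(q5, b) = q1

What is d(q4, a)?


Looking up transition d(q4, a)

q1


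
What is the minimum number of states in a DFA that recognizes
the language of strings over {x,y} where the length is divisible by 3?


States track (length) mod 3.
Need 3 states: one per remainder 0..2; accept = remainder 0.

3


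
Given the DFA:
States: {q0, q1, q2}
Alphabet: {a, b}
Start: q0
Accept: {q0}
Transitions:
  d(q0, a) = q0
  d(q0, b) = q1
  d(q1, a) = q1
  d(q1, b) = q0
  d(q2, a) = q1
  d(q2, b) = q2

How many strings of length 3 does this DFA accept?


Enumerating all length-3 strings:
  "aaa" -> q0 [accept]
  "aab" -> q1 [reject]
  "aba" -> q1 [reject]
  "abb" -> q0 [accept]
  "baa" -> q1 [reject]
  "bab" -> q0 [accept]
  "bba" -> q0 [accept]
  "bbb" -> q1 [reject]

4 out of 8


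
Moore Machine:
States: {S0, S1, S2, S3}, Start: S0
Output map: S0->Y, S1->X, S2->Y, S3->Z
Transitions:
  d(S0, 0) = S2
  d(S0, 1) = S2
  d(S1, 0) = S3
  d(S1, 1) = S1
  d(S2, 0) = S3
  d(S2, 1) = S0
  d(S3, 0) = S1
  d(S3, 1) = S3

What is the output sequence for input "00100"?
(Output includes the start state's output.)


Start: S0 (output Y)
  --0--> S2 (output Y)
  --0--> S3 (output Z)
  --1--> S3 (output Z)
  --0--> S1 (output X)
  --0--> S3 (output Z)

"YYZZXZ"


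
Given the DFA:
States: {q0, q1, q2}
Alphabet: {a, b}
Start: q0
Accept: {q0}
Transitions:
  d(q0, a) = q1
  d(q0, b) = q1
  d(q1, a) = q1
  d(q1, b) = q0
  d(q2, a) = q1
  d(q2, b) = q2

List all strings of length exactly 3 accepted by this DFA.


All strings of length 3: 8 total
Accepted: 2

"aab", "bab"


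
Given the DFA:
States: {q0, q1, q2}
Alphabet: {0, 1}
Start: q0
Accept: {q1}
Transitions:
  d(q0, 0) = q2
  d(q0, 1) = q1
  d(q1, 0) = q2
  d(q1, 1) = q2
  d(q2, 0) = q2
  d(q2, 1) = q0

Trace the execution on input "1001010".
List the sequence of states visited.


Input: 1001010
d(q0, 1) = q1
d(q1, 0) = q2
d(q2, 0) = q2
d(q2, 1) = q0
d(q0, 0) = q2
d(q2, 1) = q0
d(q0, 0) = q2


q0 -> q1 -> q2 -> q2 -> q0 -> q2 -> q0 -> q2


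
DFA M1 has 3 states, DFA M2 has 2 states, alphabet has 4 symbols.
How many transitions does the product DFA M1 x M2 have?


Product DFA has 3 * 2 = 6 states.
Each has 4 transitions: 6 * 4 = 24

24


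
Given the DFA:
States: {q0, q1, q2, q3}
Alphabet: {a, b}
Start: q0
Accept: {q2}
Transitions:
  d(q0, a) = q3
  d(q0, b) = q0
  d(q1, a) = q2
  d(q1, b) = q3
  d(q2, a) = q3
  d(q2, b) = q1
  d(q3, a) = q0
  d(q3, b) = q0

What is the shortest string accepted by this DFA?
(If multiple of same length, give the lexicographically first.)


BFS by string length (lex-first path to each state shown):
  len 0: q0<-""
  len 1: q0<-"b", q3<-"a"
  len 2: q0<-"aa", q3<-"ba"
  len 3: q0<-"aab", q3<-"aaa"
  len 4: q0<-"aaaa", q3<-"aaba"
  len 5: q0<-"aaaab", q3<-"aaaaa"
  len 6: q0<-"aaaaaa", q3<-"aaaaba"
  len 7: q0<-"aaaaaab", q3<-"aaaaaaa"
  len 8: q0<-"aaaaaaaa", q3<-"aaaaaaba"

No string accepted (empty language)


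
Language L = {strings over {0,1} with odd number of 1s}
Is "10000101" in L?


count('1') = 3; 3 mod 2 = 1

Yes, "10000101" is in L


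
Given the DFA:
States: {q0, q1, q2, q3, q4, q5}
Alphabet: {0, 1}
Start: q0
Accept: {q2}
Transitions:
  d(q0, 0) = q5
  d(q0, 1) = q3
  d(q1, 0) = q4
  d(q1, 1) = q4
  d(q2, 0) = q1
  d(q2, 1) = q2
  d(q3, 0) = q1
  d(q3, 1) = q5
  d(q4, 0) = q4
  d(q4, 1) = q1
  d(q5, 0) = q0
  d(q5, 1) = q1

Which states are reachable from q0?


BFS from q0:
  layer 0: {q0}
  layer 1: {q3, q5}
  layer 2: {q1}
  layer 3: {q4}

{q0, q1, q3, q4, q5}


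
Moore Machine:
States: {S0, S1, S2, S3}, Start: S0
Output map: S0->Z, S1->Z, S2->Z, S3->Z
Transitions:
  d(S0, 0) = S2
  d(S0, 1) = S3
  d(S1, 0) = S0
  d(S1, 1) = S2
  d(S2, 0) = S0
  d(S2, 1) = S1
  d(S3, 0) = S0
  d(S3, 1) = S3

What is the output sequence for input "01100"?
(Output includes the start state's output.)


Start: S0 (output Z)
  --0--> S2 (output Z)
  --1--> S1 (output Z)
  --1--> S2 (output Z)
  --0--> S0 (output Z)
  --0--> S2 (output Z)

"ZZZZZZ"


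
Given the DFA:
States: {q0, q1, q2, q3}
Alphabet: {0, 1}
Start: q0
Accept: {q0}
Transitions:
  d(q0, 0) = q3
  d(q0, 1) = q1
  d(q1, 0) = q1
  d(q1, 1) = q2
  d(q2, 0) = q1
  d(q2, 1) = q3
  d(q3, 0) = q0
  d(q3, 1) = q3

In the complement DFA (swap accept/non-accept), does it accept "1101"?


Trace: q0 -> q1 -> q2 -> q1 -> q2
Final: q2
Original accept: {q0}
Complement: q2 is not in original accept

Yes, complement accepts (original rejects)


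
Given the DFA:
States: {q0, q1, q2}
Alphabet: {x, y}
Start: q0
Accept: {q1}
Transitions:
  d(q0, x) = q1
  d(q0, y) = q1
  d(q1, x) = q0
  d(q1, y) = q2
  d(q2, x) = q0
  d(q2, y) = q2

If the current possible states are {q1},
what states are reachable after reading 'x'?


Apply transition on 'x' from each current state:
  d(q1, x) = q0

{q0}


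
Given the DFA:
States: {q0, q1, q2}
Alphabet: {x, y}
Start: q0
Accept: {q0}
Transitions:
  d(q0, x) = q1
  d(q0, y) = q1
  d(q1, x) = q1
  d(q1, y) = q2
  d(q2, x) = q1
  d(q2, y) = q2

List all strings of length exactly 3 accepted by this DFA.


All strings of length 3: 8 total
Accepted: 0

None


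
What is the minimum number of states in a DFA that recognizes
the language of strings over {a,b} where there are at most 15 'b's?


States: count = 0, 1, ..., 15 (all accepting; 16 states), plus a dead state for count > 15.
Total: 16 + 1 = 17.

17


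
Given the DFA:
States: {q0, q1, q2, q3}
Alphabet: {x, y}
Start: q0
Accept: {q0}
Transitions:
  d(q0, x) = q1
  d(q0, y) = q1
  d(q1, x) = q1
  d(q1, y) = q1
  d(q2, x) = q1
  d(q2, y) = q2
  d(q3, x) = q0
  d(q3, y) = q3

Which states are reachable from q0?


BFS from q0:
  layer 0: {q0}
  layer 1: {q1}

{q0, q1}


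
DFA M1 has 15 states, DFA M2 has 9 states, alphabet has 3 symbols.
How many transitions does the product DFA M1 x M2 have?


Product DFA has 15 * 9 = 135 states.
Each has 3 transitions: 135 * 3 = 405

405


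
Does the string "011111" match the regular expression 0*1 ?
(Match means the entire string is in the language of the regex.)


|string| = 6; first = '0'; last = '1'

No, "011111" does not match 0*1


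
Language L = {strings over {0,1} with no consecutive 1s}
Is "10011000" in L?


'11' occurs at index 3

No, "10011000" is not in L


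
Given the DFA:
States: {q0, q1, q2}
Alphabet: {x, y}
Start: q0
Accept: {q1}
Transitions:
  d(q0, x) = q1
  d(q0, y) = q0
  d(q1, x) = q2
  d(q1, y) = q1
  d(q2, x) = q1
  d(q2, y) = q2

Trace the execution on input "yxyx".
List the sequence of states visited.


Input: yxyx
d(q0, y) = q0
d(q0, x) = q1
d(q1, y) = q1
d(q1, x) = q2


q0 -> q0 -> q1 -> q1 -> q2


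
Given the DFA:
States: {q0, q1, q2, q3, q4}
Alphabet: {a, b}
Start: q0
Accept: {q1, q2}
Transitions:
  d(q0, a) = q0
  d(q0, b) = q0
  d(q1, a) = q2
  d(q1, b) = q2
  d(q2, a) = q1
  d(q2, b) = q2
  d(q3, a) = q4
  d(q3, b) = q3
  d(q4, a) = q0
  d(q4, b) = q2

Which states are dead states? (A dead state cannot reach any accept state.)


Forward reachability from each state:
  q0 -> reaches {q0}, no accept state (dead)
  q1 -> reaches accept state q1 (live)
  q2 -> reaches accept state q1 (live)
  q3 -> reaches accept state q1 (live)
  q4 -> reaches accept state q1 (live)

{q0}


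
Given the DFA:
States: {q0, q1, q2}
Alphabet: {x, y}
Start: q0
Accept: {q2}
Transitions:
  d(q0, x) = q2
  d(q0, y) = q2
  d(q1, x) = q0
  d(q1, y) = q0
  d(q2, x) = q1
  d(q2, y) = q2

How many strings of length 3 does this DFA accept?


Enumerating all length-3 strings:
  "xxx" -> q0 [reject]
  "xxy" -> q0 [reject]
  "xyx" -> q1 [reject]
  "xyy" -> q2 [accept]
  "yxx" -> q0 [reject]
  "yxy" -> q0 [reject]
  "yyx" -> q1 [reject]
  "yyy" -> q2 [accept]

2 out of 8


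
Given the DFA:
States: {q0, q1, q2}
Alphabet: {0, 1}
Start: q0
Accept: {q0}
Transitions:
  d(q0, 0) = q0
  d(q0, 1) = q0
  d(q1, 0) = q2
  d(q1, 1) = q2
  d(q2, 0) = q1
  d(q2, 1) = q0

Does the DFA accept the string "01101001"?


Trace: q0 -> q0 -> q0 -> q0 -> q0 -> q0 -> q0 -> q0 -> q0
Final state: q0
Accept states: {q0}

Yes, accepted (final state q0 is an accept state)


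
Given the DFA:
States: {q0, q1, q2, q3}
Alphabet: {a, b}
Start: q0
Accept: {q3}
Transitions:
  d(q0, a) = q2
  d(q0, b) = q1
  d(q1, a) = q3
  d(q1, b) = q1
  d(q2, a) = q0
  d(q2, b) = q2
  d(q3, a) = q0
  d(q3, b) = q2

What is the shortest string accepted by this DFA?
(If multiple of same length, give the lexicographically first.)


BFS by string length (lex-first path to each state shown):
  len 0: q0<-""
  len 1: q1<-"b", q2<-"a"
  len 2: q0<-"aa", q1<-"bb", q2<-"ab", q3<-"ba"
Found accept state at length 2.

"ba"


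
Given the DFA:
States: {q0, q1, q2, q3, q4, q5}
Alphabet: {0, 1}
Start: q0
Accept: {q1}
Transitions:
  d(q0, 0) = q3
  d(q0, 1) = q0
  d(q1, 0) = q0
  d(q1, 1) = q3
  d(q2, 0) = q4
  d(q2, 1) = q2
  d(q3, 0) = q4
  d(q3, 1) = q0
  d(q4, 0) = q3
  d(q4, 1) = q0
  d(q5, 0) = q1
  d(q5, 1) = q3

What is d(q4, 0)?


Looking up transition d(q4, 0)

q3


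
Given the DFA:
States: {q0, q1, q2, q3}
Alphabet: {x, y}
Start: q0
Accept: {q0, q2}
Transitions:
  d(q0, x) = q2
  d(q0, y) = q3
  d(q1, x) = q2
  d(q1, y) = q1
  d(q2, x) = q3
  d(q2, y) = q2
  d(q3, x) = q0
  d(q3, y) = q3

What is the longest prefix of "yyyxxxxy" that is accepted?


Run the DFA, marking each prefix where the state is accepting:
  "" -> q0 [accept]
  "y" -> q3 [reject]
  "yy" -> q3 [reject]
  "yyy" -> q3 [reject]
  "yyyx" -> q0 [accept]
  "yyyxx" -> q2 [accept]
  "yyyxxx" -> q3 [reject]
  "yyyxxxx" -> q0 [accept]
  "yyyxxxxy" -> q3 [reject]

"yyyxxxx"


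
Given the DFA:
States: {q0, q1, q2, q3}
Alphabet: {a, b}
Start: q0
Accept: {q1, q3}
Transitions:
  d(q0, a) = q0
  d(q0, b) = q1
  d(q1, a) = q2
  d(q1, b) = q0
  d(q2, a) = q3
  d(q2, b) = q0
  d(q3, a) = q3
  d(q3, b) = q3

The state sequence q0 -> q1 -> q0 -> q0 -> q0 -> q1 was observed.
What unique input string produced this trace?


Trace back each transition to find the symbol:
  q0 --[b]--> q1
  q1 --[b]--> q0
  q0 --[a]--> q0
  q0 --[a]--> q0
  q0 --[b]--> q1

"bbaab"


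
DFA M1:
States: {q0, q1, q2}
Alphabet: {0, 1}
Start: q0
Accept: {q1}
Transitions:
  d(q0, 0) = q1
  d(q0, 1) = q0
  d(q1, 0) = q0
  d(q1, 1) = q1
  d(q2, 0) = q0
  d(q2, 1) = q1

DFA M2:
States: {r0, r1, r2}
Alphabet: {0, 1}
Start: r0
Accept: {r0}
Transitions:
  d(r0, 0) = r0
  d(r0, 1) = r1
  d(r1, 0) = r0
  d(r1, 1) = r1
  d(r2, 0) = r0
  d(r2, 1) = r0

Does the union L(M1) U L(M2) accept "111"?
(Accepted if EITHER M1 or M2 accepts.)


M1: final=q0 accepted=False
M2: final=r1 accepted=False

No, union rejects (neither accepts)


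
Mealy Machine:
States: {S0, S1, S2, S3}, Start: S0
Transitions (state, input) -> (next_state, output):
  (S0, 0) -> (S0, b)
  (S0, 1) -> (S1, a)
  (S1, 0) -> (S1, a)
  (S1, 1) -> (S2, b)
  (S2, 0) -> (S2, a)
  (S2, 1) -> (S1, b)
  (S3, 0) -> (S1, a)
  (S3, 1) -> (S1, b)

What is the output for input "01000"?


Step-by-step:
  (S0, 0) -> (S0, b)
  (S0, 1) -> (S1, a)
  (S1, 0) -> (S1, a)
  (S1, 0) -> (S1, a)
  (S1, 0) -> (S1, a)

"baaaa"


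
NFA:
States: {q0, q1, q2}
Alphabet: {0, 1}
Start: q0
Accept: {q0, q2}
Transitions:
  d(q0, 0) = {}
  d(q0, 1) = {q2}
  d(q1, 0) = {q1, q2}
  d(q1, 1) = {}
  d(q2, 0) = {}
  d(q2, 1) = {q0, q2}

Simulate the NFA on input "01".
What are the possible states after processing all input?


Start: {q0}
  --0--> {}
  --1--> {}

{} (empty set, no valid transitions)


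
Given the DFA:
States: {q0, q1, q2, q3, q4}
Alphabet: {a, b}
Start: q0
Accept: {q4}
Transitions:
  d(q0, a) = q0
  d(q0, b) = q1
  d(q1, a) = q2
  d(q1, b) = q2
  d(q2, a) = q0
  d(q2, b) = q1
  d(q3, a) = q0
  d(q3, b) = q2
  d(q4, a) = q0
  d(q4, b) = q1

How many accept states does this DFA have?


Accept states listed: {q4}
Counting: q4(1)

1


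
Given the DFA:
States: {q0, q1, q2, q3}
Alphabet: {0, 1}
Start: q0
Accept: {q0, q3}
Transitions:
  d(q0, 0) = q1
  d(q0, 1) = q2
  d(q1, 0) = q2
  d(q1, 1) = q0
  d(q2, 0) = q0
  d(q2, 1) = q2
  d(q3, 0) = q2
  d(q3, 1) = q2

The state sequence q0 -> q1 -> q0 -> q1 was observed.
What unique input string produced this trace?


Trace back each transition to find the symbol:
  q0 --[0]--> q1
  q1 --[1]--> q0
  q0 --[0]--> q1

"010"


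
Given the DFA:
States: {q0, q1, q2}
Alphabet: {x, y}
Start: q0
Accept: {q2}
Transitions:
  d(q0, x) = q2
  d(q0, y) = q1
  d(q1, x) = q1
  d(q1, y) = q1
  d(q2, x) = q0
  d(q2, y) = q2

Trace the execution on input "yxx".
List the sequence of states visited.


Input: yxx
d(q0, y) = q1
d(q1, x) = q1
d(q1, x) = q1


q0 -> q1 -> q1 -> q1


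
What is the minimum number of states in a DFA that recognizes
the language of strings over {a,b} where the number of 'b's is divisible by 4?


States track (count of 'b') mod 4.
Need 4 states: one per remainder 0..3; accept = remainder 0.

4


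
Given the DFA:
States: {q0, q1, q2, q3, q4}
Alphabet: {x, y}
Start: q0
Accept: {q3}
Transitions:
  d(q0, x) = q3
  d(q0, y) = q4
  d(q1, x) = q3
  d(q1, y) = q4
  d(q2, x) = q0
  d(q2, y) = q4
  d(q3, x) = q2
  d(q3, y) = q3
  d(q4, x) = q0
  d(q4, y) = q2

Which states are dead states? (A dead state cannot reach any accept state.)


Forward reachability from each state:
  q0 -> reaches accept state q3 (live)
  q1 -> reaches accept state q3 (live)
  q2 -> reaches accept state q3 (live)
  q3 -> reaches accept state q3 (live)
  q4 -> reaches accept state q3 (live)

None (all states can reach an accept state)


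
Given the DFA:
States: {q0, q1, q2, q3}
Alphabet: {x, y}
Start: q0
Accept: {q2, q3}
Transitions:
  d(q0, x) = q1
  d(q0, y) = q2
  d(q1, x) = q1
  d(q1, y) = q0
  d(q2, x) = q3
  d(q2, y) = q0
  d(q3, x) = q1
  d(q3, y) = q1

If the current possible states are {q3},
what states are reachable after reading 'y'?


Apply transition on 'y' from each current state:
  d(q3, y) = q1

{q1}


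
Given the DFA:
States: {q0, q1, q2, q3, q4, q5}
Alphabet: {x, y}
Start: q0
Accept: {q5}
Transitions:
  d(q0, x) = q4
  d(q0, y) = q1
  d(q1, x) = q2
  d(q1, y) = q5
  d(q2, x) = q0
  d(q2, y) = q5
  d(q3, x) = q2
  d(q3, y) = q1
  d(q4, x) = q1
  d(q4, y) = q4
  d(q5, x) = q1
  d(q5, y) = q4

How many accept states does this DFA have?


Accept states listed: {q5}
Counting: q5(1)

1


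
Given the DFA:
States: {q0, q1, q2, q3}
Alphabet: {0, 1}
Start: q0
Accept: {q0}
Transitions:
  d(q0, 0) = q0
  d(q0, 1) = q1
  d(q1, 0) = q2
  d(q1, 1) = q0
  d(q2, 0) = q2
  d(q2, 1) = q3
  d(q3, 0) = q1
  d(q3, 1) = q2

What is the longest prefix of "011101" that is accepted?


Run the DFA, marking each prefix where the state is accepting:
  "" -> q0 [accept]
  "0" -> q0 [accept]
  "01" -> q1 [reject]
  "011" -> q0 [accept]
  "0111" -> q1 [reject]
  "01110" -> q2 [reject]
  "011101" -> q3 [reject]

"011"


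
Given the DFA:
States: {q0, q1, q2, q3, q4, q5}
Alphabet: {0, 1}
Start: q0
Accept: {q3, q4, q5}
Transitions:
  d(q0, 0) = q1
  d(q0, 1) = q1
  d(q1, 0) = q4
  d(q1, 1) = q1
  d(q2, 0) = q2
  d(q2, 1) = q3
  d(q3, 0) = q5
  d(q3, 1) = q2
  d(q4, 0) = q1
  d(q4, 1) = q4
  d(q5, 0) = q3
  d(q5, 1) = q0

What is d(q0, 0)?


Looking up transition d(q0, 0)

q1


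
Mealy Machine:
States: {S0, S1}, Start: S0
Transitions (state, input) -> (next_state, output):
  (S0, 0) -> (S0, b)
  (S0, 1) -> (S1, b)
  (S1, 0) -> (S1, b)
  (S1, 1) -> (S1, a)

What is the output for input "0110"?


Step-by-step:
  (S0, 0) -> (S0, b)
  (S0, 1) -> (S1, b)
  (S1, 1) -> (S1, a)
  (S1, 0) -> (S1, b)

"bbab"


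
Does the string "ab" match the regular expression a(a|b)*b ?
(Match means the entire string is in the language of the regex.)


|string| = 2; first = 'a'; last = 'b'

Yes, "ab" matches a(a|b)*b


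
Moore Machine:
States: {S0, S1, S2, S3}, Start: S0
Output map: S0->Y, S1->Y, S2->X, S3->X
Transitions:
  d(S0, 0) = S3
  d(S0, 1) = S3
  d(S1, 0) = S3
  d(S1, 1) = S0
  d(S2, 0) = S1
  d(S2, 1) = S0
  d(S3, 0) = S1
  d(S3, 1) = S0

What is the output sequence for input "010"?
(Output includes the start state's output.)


Start: S0 (output Y)
  --0--> S3 (output X)
  --1--> S0 (output Y)
  --0--> S3 (output X)

"YXYX"


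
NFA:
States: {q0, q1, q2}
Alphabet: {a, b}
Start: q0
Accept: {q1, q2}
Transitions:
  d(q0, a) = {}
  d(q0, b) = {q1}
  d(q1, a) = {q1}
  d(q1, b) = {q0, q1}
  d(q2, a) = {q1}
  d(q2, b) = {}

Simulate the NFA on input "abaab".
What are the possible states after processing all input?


Start: {q0}
  --a--> {}
  --b--> {}
  --a--> {}
  --a--> {}
  --b--> {}

{} (empty set, no valid transitions)


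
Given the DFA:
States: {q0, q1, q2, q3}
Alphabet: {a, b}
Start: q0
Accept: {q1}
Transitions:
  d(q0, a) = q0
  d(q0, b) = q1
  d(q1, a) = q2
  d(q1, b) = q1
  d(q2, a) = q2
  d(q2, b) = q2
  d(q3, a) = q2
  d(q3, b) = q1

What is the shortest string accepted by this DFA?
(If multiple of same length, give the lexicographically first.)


BFS by string length (lex-first path to each state shown):
  len 0: q0<-""
  len 1: q0<-"a", q1<-"b"
Found accept state at length 1.

"b"


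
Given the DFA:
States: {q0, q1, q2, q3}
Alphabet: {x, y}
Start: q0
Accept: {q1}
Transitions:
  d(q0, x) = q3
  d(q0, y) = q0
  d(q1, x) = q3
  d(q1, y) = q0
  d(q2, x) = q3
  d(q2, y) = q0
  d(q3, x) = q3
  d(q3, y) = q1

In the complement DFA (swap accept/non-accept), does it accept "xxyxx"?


Trace: q0 -> q3 -> q3 -> q1 -> q3 -> q3
Final: q3
Original accept: {q1}
Complement: q3 is not in original accept

Yes, complement accepts (original rejects)


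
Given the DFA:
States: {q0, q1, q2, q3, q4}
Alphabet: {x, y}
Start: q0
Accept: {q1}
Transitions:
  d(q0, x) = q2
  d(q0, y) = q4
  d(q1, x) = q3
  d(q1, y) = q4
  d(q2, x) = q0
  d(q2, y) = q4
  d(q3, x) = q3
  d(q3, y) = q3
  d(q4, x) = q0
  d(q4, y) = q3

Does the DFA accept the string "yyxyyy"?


Trace: q0 -> q4 -> q3 -> q3 -> q3 -> q3 -> q3
Final state: q3
Accept states: {q1}

No, rejected (final state q3 is not an accept state)


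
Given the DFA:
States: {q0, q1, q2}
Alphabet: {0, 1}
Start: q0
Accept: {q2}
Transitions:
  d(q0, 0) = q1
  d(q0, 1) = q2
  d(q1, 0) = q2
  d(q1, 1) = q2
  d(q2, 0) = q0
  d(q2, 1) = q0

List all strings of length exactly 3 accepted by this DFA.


All strings of length 3: 8 total
Accepted: 2

"101", "111"


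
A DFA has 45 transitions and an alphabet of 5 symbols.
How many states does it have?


Each state has exactly one transition per symbol.
states = transitions / |alphabet| = 45 / 5 = 9

9


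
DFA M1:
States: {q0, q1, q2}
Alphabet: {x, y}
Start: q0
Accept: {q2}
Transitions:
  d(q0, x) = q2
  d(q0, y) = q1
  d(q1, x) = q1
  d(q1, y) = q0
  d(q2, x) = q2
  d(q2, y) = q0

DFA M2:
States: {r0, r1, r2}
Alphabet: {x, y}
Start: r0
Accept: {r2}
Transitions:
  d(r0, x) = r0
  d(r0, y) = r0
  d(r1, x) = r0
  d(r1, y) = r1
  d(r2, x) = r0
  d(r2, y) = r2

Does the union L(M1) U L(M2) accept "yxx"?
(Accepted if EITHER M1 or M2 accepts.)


M1: final=q1 accepted=False
M2: final=r0 accepted=False

No, union rejects (neither accepts)


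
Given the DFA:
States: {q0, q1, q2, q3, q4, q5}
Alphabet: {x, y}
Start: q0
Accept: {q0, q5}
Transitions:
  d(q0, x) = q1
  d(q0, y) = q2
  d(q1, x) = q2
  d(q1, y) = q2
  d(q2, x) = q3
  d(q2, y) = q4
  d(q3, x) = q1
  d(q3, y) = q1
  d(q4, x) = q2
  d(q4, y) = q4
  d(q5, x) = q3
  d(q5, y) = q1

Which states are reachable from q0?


BFS from q0:
  layer 0: {q0}
  layer 1: {q1, q2}
  layer 2: {q3, q4}

{q0, q1, q2, q3, q4}


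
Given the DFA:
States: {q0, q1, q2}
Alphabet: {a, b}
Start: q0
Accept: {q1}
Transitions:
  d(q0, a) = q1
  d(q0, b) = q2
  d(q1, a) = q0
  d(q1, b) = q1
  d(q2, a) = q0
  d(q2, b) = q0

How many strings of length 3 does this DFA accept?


Enumerating all length-3 strings:
  "aaa" -> q1 [accept]
  "aab" -> q2 [reject]
  "aba" -> q0 [reject]
  "abb" -> q1 [accept]
  "baa" -> q1 [accept]
  "bab" -> q2 [reject]
  "bba" -> q1 [accept]
  "bbb" -> q2 [reject]

4 out of 8


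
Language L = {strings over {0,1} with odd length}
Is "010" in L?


length = 3; 3 mod 2 = 1

Yes, "010" is in L


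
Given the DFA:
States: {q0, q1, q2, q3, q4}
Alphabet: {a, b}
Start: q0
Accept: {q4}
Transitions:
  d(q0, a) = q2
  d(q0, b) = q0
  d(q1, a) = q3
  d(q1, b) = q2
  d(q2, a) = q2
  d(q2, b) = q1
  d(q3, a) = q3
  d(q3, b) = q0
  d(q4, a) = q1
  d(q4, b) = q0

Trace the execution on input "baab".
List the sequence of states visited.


Input: baab
d(q0, b) = q0
d(q0, a) = q2
d(q2, a) = q2
d(q2, b) = q1


q0 -> q0 -> q2 -> q2 -> q1


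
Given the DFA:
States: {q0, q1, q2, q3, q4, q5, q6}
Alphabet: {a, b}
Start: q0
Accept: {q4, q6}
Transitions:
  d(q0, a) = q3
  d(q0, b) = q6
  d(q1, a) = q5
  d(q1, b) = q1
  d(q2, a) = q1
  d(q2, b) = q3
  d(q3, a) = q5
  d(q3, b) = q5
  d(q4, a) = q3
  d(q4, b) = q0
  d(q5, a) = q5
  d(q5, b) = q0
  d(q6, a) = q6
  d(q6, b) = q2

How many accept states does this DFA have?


Accept states listed: {q4, q6}
Counting: q4(1) q6(2)

2


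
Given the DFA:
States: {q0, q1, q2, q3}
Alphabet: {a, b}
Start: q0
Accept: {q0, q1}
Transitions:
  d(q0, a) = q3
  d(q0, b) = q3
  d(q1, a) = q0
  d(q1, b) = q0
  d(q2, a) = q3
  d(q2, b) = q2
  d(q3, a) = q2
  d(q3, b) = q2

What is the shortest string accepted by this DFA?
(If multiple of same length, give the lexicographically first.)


BFS by string length (lex-first path to each state shown):
  len 0: q0<-""
Found accept state at length 0.

"" (empty string)


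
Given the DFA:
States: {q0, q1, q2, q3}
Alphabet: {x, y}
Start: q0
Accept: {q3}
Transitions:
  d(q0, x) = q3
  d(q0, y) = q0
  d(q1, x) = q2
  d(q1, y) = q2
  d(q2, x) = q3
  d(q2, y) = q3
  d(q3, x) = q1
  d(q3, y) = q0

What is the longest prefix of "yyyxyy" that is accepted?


Run the DFA, marking each prefix where the state is accepting:
  "" -> q0 [reject]
  "y" -> q0 [reject]
  "yy" -> q0 [reject]
  "yyy" -> q0 [reject]
  "yyyx" -> q3 [accept]
  "yyyxy" -> q0 [reject]
  "yyyxyy" -> q0 [reject]

"yyyx"


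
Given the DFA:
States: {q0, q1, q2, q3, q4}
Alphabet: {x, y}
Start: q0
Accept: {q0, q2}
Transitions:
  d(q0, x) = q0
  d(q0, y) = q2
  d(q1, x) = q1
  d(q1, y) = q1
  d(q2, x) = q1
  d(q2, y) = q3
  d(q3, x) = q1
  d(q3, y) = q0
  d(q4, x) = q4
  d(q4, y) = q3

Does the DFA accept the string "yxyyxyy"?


Trace: q0 -> q2 -> q1 -> q1 -> q1 -> q1 -> q1 -> q1
Final state: q1
Accept states: {q0, q2}

No, rejected (final state q1 is not an accept state)


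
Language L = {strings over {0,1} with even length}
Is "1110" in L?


length = 4; 4 mod 2 = 0

Yes, "1110" is in L


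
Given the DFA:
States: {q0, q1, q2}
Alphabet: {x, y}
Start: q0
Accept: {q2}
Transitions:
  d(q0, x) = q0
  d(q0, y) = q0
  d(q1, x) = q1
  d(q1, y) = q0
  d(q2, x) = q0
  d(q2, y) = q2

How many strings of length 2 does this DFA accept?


Enumerating all length-2 strings:
  "xx" -> q0 [reject]
  "xy" -> q0 [reject]
  "yx" -> q0 [reject]
  "yy" -> q0 [reject]

0 out of 4


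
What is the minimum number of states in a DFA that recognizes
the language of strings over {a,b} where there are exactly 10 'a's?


States: count = 0, 1, ..., 10 (that's 11 states), plus a dead state for count > 10.
Total: 11 + 1 = 12. Accept = count-10 state.

12


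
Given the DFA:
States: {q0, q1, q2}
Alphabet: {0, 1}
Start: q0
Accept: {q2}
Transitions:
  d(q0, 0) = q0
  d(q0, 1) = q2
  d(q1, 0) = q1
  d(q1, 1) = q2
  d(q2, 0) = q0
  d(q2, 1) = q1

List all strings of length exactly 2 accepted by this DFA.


All strings of length 2: 4 total
Accepted: 1

"01"


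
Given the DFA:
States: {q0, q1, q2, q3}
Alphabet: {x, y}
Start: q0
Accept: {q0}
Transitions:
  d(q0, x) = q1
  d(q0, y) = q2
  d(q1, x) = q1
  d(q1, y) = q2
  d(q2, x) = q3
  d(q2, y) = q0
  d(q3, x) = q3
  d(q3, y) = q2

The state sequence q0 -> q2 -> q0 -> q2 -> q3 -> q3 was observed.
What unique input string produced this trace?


Trace back each transition to find the symbol:
  q0 --[y]--> q2
  q2 --[y]--> q0
  q0 --[y]--> q2
  q2 --[x]--> q3
  q3 --[x]--> q3

"yyyxx"


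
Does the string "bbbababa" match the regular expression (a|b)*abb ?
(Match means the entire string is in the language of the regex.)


|string| = 8; first = 'b'; last = 'a'

No, "bbbababa" does not match (a|b)*abb


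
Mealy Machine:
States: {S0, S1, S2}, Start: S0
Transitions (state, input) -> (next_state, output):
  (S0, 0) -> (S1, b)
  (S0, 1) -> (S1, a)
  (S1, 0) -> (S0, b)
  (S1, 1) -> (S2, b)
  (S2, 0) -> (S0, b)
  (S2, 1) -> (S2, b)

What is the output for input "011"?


Step-by-step:
  (S0, 0) -> (S1, b)
  (S1, 1) -> (S2, b)
  (S2, 1) -> (S2, b)

"bbb"


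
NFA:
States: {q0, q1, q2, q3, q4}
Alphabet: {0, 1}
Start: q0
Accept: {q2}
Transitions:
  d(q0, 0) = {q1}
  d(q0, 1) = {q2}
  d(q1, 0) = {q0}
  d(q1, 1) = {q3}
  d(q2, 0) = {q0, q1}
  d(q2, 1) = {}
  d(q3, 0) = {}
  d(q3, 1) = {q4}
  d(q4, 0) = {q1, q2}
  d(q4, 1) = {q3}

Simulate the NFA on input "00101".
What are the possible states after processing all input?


Start: {q0}
  --0--> {q1}
  --0--> {q0}
  --1--> {q2}
  --0--> {q0, q1}
  --1--> {q2, q3}

{q2, q3}


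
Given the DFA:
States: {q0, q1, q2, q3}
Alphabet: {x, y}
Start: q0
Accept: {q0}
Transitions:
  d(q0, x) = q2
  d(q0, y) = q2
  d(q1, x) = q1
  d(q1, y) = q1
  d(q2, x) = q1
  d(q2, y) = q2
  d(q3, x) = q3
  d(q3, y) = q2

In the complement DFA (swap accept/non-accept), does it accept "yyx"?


Trace: q0 -> q2 -> q2 -> q1
Final: q1
Original accept: {q0}
Complement: q1 is not in original accept

Yes, complement accepts (original rejects)


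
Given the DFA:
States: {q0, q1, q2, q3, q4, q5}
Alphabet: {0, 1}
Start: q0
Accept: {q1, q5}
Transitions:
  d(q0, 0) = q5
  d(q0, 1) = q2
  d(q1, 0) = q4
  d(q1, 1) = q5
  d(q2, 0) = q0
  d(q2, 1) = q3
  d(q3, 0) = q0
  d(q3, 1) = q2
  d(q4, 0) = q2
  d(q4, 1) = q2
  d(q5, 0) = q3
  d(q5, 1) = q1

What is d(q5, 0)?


Looking up transition d(q5, 0)

q3


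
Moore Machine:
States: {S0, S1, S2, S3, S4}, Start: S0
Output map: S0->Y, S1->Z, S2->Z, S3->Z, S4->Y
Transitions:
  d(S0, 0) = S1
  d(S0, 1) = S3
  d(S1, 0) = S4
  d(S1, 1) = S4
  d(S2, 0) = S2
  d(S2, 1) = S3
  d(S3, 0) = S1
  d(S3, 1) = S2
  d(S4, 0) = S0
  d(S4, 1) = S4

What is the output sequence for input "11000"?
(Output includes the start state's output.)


Start: S0 (output Y)
  --1--> S3 (output Z)
  --1--> S2 (output Z)
  --0--> S2 (output Z)
  --0--> S2 (output Z)
  --0--> S2 (output Z)

"YZZZZZ"


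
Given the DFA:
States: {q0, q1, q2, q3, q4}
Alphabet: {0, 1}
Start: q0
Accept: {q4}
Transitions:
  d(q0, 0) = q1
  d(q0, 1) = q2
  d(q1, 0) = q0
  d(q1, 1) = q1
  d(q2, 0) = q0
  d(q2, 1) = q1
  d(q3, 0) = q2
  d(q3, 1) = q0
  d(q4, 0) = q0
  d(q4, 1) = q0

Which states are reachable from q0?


BFS from q0:
  layer 0: {q0}
  layer 1: {q1, q2}

{q0, q1, q2}


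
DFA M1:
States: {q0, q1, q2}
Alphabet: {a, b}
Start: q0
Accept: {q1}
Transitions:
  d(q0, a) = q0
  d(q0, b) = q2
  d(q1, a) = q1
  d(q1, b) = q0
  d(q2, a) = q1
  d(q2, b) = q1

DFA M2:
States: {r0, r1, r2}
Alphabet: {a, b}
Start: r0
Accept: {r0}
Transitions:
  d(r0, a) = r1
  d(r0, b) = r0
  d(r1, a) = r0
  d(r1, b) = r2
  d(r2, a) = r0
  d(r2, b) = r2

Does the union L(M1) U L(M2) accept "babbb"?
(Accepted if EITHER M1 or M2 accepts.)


M1: final=q1 accepted=True
M2: final=r2 accepted=False

Yes, union accepts


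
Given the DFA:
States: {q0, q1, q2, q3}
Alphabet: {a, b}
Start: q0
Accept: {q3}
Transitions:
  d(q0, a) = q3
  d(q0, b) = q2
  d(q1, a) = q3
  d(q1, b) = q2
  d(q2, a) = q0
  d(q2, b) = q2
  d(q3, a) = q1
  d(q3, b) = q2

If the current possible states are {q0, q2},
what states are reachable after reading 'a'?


Apply transition on 'a' from each current state:
  d(q0, a) = q3
  d(q2, a) = q0

{q0, q3}


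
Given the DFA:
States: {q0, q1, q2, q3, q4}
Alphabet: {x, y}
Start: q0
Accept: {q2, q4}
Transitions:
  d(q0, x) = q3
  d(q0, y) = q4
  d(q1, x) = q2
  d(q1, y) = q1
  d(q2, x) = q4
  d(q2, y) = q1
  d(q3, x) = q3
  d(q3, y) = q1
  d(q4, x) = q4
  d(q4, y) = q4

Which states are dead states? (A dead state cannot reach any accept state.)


Forward reachability from each state:
  q0 -> reaches accept state q2 (live)
  q1 -> reaches accept state q2 (live)
  q2 -> reaches accept state q2 (live)
  q3 -> reaches accept state q2 (live)
  q4 -> reaches accept state q4 (live)

None (all states can reach an accept state)
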